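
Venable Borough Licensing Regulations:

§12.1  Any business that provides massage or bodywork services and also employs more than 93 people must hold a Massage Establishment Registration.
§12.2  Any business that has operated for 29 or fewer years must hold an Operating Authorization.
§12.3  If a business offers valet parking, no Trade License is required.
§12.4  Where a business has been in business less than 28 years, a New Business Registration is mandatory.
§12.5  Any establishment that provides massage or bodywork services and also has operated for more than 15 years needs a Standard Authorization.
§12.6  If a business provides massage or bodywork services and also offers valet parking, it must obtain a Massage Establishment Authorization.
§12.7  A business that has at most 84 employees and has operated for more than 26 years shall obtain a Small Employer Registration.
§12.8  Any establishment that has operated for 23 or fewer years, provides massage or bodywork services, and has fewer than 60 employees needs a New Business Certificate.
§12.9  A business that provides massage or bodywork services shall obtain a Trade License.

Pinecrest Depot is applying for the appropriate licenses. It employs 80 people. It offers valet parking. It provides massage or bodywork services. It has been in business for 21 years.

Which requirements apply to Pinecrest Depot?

Massage Establishment Authorization, New Business Registration, Operating Authorization, Standard Authorization

§12.1 provides massage or bodywork services; employees 80 ≤ 93 → Massage Establishment Registration not required.
§12.2 years in business 21 ≤ 29 → Operating Authorization required.
§12.3 offers valet parking → exempt from Trade License.
§12.4 years in business 21 < 28 → New Business Registration required.
§12.5 provides massage or bodywork services; years in business 21 > 15 → Standard Authorization required.
§12.6 provides massage or bodywork services; offers valet parking → Massage Establishment Authorization required.
§12.7 employees 80 ≤ 84; years in business 21 ≤ 26 → Small Employer Registration not required.
§12.8 years in business 21 ≤ 23; provides massage or bodywork services; employees 80 ≥ 60 → New Business Certificate not required.
§12.9 provides massage or bodywork services → Trade License required.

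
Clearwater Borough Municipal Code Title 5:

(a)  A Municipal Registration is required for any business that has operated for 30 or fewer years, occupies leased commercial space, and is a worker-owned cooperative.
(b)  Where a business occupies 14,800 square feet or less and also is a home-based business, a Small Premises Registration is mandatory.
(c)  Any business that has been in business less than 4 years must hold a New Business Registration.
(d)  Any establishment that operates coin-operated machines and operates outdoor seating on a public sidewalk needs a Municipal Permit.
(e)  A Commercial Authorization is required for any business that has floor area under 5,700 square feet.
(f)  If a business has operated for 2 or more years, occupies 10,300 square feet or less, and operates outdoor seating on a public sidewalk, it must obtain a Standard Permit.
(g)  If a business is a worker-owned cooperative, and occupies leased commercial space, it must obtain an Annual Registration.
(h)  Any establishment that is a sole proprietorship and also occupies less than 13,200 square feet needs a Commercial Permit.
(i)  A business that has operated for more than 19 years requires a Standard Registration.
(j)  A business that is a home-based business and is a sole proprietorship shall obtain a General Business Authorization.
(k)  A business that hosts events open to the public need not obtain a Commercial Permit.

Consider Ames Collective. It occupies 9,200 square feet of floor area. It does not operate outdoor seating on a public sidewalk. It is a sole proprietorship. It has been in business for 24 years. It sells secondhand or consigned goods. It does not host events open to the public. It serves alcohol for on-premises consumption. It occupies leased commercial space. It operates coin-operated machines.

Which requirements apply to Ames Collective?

(a) years in business 24 ≤ 30; occupies leased commercial space; is a sole proprietorship (not: is a worker-owned cooperative) → Municipal Registration not required.
(b) floor area 9,200 square feet ≤ 14,800 square feet; occupies leased commercial space (not: is a home-based business) → Small Premises Registration not required.
(c) years in business 24 ≥ 4 → New Business Registration not required.
(d) operates coin-operated machines; does not operate outdoor seating on a public sidewalk → Municipal Permit not required.
(e) floor area 9,200 square feet ≥ 5,700 square feet → Commercial Authorization not required.
(f) years in business 24 ≥ 2; floor area 9,200 square feet ≤ 10,300 square feet; does not operate outdoor seating on a public sidewalk → Standard Permit not required.
(g) is a sole proprietorship (not: is a worker-owned cooperative); occupies leased commercial space → Annual Registration not required.
(h) is a sole proprietorship; floor area 9,200 square feet < 13,200 square feet → Commercial Permit required.
(i) years in business 24 > 19 → Standard Registration required.
(j) occupies leased commercial space (not: is a home-based business); is a sole proprietorship → General Business Authorization not required.
(k) does not host events open to the public → Commercial Permit exemption does not apply.

Commercial Permit, Standard Registration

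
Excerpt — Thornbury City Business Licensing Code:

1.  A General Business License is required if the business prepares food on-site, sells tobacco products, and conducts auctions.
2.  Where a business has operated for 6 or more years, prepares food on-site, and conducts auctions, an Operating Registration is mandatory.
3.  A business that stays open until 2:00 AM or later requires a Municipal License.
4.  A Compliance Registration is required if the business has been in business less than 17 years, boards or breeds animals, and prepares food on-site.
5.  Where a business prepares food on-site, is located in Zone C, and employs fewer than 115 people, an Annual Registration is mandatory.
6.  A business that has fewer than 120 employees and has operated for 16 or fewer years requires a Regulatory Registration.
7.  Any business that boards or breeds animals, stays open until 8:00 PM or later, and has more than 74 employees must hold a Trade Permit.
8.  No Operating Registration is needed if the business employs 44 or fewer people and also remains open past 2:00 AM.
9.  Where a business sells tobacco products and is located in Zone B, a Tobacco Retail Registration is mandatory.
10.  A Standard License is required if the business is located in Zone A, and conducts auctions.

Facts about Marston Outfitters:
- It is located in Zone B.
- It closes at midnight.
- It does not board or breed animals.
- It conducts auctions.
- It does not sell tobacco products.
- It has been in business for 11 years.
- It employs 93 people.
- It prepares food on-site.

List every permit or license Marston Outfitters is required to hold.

1. prepares food on-site; does not sell tobacco products; conducts auctions → General Business License not required.
2. years in business 11 ≥ 6; prepares food on-site; conducts auctions → Operating Registration required.
3. closes midnight, at/before 2:00 AM → Municipal License not required.
4. years in business 11 < 17; does not board or breed animals; prepares food on-site → Compliance Registration not required.
5. prepares food on-site; is located in Zone B (not: is located in Zone C); employees 93 < 115 → Annual Registration not required.
6. employees 93 < 120; years in business 11 ≤ 16 → Regulatory Registration required.
7. does not board or breed animals; closes midnight, after 8:00 PM; employees 93 > 74 → Trade Permit not required.
8. employees 93 > 44; closes midnight, at/before 2:00 AM → Operating Registration exemption does not apply.
9. does not sell tobacco products; is located in Zone B → Tobacco Retail Registration not required.
10. is located in Zone B (not: is located in Zone A); conducts auctions → Standard License not required.

Operating Registration, Regulatory Registration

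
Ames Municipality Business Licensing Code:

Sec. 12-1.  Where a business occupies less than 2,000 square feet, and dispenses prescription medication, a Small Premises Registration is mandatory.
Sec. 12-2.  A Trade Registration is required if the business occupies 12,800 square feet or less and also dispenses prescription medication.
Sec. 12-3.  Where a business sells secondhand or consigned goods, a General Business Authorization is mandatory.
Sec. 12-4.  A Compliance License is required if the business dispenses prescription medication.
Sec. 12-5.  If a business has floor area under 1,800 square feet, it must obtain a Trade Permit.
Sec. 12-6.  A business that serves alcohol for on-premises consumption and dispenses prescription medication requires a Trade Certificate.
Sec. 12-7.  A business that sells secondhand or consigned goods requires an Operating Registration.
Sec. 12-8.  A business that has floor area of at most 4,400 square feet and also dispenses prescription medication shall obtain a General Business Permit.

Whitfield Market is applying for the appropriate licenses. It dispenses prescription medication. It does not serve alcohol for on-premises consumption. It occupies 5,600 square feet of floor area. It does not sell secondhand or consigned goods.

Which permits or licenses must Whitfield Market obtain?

Compliance License, Trade Registration

Sec. 12-1. floor area 5,600 square feet ≥ 2,000 square feet; dispenses prescription medication → Small Premises Registration not required.
Sec. 12-2. floor area 5,600 square feet ≤ 12,800 square feet; dispenses prescription medication → Trade Registration required.
Sec. 12-3. does not sell secondhand or consigned goods → General Business Authorization not required.
Sec. 12-4. dispenses prescription medication → Compliance License required.
Sec. 12-5. floor area 5,600 square feet ≥ 1,800 square feet → Trade Permit not required.
Sec. 12-6. does not serve alcohol for on-premises consumption; dispenses prescription medication → Trade Certificate not required.
Sec. 12-7. does not sell secondhand or consigned goods → Operating Registration not required.
Sec. 12-8. floor area 5,600 square feet > 4,400 square feet; dispenses prescription medication → General Business Permit not required.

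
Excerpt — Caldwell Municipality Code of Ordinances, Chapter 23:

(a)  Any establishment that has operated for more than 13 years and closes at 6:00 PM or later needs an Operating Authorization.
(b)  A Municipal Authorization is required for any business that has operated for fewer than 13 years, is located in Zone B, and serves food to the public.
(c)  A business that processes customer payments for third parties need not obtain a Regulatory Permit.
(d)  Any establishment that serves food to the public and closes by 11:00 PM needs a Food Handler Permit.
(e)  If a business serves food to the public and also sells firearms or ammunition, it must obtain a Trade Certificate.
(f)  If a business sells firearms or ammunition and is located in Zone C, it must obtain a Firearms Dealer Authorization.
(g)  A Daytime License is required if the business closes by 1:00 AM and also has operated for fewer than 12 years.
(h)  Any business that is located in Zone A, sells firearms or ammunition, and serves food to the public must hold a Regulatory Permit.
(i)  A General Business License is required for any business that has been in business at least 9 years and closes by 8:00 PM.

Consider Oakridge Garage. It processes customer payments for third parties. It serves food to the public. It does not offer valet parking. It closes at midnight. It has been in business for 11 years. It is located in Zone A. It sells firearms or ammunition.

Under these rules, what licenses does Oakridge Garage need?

Daytime License, Trade Certificate

(a) years in business 11 ≤ 13; closes midnight, after 6:00 PM → Operating Authorization not required.
(b) years in business 11 < 13; is located in Zone A (not: is located in Zone B); serves food to the public → Municipal Authorization not required.
(c) processes customer payments for third parties → exempt from Regulatory Permit.
(d) serves food to the public; closes midnight, after 11:00 PM → Food Handler Permit not required.
(e) serves food to the public; sells firearms or ammunition → Trade Certificate required.
(f) sells firearms or ammunition; is located in Zone A (not: is located in Zone C) → Firearms Dealer Authorization not required.
(g) closes midnight, at/before 1:00 AM; years in business 11 < 12 → Daytime License required.
(h) is located in Zone A; sells firearms or ammunition; serves food to the public → Regulatory Permit required.
(i) years in business 11 ≥ 9; closes midnight, after 8:00 PM → General Business License not required.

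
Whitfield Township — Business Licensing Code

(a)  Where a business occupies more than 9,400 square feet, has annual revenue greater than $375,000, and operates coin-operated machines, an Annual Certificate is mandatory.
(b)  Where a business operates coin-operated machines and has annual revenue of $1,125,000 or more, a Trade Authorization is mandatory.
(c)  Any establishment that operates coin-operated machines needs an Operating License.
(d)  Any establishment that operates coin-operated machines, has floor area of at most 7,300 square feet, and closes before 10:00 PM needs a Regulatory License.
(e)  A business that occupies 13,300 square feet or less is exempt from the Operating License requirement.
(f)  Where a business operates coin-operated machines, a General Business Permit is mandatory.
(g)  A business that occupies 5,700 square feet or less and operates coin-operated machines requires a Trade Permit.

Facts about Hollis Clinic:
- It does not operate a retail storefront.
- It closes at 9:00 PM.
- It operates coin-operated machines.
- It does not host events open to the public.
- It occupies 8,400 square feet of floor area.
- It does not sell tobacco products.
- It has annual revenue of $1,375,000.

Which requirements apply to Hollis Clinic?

(a) floor area 8,400 square feet ≤ 9,400 square feet; revenue $1,375,000 > $375,000; operates coin-operated machines → Annual Certificate not required.
(b) operates coin-operated machines; revenue $1,375,000 ≥ $1,125,000 → Trade Authorization required.
(c) operates coin-operated machines → Operating License required.
(d) operates coin-operated machines; floor area 8,400 square feet > 7,300 square feet; closes 9:00 PM, at/before 10:00 PM → Regulatory License not required.
(e) floor area 8,400 square feet ≤ 13,300 square feet → exempt from Operating License.
(f) operates coin-operated machines → General Business Permit required.
(g) floor area 8,400 square feet > 5,700 square feet; operates coin-operated machines → Trade Permit not required.

General Business Permit, Trade Authorization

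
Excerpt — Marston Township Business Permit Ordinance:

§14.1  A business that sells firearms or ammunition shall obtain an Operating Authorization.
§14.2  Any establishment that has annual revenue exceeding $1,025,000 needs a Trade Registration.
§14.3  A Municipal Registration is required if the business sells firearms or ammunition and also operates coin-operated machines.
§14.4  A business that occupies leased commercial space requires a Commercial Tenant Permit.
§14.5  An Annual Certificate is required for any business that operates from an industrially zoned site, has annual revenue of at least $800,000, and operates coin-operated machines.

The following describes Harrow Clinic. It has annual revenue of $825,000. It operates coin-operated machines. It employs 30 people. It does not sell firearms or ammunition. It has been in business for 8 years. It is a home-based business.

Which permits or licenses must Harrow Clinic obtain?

None

§14.1 does not sell firearms or ammunition → Operating Authorization not required.
§14.2 revenue $825,000 ≤ $1,025,000 → Trade Registration not required.
§14.3 does not sell firearms or ammunition; operates coin-operated machines → Municipal Registration not required.
§14.4 is a home-based business (not: occupies leased commercial space) → Commercial Tenant Permit not required.
§14.5 is a home-based business (not: operates from an industrially zoned site); revenue $825,000 ≥ $800,000; operates coin-operated machines → Annual Certificate not required.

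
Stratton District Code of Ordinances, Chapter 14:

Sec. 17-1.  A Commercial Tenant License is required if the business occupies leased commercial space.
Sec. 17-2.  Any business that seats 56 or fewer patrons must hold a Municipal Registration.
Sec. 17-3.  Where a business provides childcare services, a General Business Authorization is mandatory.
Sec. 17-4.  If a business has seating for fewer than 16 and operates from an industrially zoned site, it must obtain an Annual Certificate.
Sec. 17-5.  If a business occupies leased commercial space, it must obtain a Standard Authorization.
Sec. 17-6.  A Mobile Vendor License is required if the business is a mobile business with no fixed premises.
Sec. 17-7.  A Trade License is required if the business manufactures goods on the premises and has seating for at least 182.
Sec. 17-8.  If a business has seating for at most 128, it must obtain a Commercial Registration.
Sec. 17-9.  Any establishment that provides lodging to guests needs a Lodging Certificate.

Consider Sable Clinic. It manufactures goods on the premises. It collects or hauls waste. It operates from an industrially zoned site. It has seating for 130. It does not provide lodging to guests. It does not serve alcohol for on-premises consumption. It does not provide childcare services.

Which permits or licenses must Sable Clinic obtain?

None

Sec. 17-1. operates from an industrially zoned site (not: occupies leased commercial space) → Commercial Tenant License not required.
Sec. 17-2. seating 130 > 56 → Municipal Registration not required.
Sec. 17-3. does not provide childcare services → General Business Authorization not required.
Sec. 17-4. seating 130 ≥ 16; operates from an industrially zoned site → Annual Certificate not required.
Sec. 17-5. operates from an industrially zoned site (not: occupies leased commercial space) → Standard Authorization not required.
Sec. 17-6. operates from an industrially zoned site (not: is a mobile business with no fixed premises) → Mobile Vendor License not required.
Sec. 17-7. manufactures goods on the premises; seating 130 < 182 → Trade License not required.
Sec. 17-8. seating 130 > 128 → Commercial Registration not required.
Sec. 17-9. does not provide lodging to guests → Lodging Certificate not required.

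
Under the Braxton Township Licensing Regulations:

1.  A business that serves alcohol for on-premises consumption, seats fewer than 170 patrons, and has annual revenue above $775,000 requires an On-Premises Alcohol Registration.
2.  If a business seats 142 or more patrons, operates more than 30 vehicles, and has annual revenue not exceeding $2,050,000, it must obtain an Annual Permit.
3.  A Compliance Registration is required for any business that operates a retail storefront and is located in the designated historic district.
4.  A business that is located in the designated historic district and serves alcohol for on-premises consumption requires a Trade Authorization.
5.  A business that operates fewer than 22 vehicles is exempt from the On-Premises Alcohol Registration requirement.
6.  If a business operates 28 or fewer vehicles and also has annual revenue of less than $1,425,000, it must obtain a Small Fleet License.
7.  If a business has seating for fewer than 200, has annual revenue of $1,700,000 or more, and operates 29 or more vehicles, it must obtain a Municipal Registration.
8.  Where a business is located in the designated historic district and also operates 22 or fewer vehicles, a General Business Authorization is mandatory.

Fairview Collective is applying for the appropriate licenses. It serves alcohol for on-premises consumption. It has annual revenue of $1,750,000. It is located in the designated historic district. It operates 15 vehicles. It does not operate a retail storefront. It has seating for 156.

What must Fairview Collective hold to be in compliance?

General Business Authorization, Trade Authorization

1. serves alcohol for on-premises consumption; seating 156 < 170; revenue $1,750,000 > $775,000 → On-Premises Alcohol Registration required.
2. seating 156 ≥ 142; vehicles 15 ≤ 30; revenue $1,750,000 ≤ $2,050,000 → Annual Permit not required.
3. does not operate a retail storefront; is located in the designated historic district → Compliance Registration not required.
4. is located in the designated historic district; serves alcohol for on-premises consumption → Trade Authorization required.
5. vehicles 15 < 22 → exempt from On-Premises Alcohol Registration.
6. vehicles 15 ≤ 28; revenue $1,750,000 ≥ $1,425,000 → Small Fleet License not required.
7. seating 156 < 200; revenue $1,750,000 ≥ $1,700,000; vehicles 15 < 29 → Municipal Registration not required.
8. is located in the designated historic district; vehicles 15 ≤ 22 → General Business Authorization required.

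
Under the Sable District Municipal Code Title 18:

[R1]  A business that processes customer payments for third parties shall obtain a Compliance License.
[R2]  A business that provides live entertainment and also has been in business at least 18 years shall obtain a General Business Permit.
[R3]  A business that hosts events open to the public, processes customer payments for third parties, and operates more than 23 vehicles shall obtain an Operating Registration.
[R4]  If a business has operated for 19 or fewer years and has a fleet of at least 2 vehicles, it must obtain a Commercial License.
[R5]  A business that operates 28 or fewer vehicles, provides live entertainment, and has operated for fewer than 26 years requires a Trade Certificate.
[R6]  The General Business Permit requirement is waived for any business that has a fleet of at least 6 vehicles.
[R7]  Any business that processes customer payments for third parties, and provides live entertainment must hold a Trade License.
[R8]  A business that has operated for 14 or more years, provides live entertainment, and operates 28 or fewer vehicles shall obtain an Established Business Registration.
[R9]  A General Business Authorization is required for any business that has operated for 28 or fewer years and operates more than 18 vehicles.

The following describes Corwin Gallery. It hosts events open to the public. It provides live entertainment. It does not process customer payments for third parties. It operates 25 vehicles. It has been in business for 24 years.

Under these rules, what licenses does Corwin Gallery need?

Established Business Registration, General Business Authorization, Trade Certificate

[R1] does not process customer payments for third parties → Compliance License not required.
[R2] provides live entertainment; years in business 24 ≥ 18 → General Business Permit required.
[R3] hosts events open to the public; does not process customer payments for third parties; vehicles 25 > 23 → Operating Registration not required.
[R4] years in business 24 > 19; vehicles 25 ≥ 2 → Commercial License not required.
[R5] vehicles 25 ≤ 28; provides live entertainment; years in business 24 < 26 → Trade Certificate required.
[R6] vehicles 25 ≥ 6 → exempt from General Business Permit.
[R7] does not process customer payments for third parties; provides live entertainment → Trade License not required.
[R8] years in business 24 ≥ 14; provides live entertainment; vehicles 25 ≤ 28 → Established Business Registration required.
[R9] years in business 24 ≤ 28; vehicles 25 > 18 → General Business Authorization required.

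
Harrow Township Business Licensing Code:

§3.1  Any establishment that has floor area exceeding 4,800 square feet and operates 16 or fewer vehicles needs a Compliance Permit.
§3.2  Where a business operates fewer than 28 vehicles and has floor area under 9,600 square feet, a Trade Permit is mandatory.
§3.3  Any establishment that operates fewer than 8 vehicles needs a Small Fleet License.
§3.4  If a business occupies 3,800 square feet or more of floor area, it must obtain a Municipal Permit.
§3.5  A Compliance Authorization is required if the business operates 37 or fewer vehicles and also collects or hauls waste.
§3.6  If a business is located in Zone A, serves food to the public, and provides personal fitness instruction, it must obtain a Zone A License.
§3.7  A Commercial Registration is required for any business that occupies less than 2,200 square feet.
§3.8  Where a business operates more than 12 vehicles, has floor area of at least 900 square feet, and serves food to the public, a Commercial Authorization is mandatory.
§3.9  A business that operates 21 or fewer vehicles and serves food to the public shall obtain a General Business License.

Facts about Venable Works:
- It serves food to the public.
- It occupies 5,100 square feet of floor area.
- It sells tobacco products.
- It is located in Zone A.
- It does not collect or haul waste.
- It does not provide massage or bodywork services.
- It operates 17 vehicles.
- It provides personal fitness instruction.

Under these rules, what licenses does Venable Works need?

Commercial Authorization, General Business License, Municipal Permit, Trade Permit, Zone A License

§3.1 floor area 5,100 square feet > 4,800 square feet; vehicles 17 > 16 → Compliance Permit not required.
§3.2 vehicles 17 < 28; floor area 5,100 square feet < 9,600 square feet → Trade Permit required.
§3.3 vehicles 17 ≥ 8 → Small Fleet License not required.
§3.4 floor area 5,100 square feet ≥ 3,800 square feet → Municipal Permit required.
§3.5 vehicles 17 ≤ 37; does not collect or haul waste → Compliance Authorization not required.
§3.6 is located in Zone A; serves food to the public; provides personal fitness instruction → Zone A License required.
§3.7 floor area 5,100 square feet ≥ 2,200 square feet → Commercial Registration not required.
§3.8 vehicles 17 > 12; floor area 5,100 square feet ≥ 900 square feet; serves food to the public → Commercial Authorization required.
§3.9 vehicles 17 ≤ 21; serves food to the public → General Business License required.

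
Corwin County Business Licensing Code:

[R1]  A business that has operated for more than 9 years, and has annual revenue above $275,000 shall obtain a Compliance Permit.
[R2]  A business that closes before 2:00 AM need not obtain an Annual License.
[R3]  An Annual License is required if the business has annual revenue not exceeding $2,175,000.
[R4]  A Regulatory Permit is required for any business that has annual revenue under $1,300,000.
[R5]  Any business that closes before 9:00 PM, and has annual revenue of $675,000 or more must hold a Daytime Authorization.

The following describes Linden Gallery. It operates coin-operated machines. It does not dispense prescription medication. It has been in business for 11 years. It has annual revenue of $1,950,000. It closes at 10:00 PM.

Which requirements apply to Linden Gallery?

Compliance Permit

[R1] years in business 11 > 9; revenue $1,950,000 > $275,000 → Compliance Permit required.
[R2] closes 10:00 PM, at/before 2:00 AM → exempt from Annual License.
[R3] revenue $1,950,000 ≤ $2,175,000 → Annual License required.
[R4] revenue $1,950,000 ≥ $1,300,000 → Regulatory Permit not required.
[R5] closes 10:00 PM, after 9:00 PM; revenue $1,950,000 ≥ $675,000 → Daytime Authorization not required.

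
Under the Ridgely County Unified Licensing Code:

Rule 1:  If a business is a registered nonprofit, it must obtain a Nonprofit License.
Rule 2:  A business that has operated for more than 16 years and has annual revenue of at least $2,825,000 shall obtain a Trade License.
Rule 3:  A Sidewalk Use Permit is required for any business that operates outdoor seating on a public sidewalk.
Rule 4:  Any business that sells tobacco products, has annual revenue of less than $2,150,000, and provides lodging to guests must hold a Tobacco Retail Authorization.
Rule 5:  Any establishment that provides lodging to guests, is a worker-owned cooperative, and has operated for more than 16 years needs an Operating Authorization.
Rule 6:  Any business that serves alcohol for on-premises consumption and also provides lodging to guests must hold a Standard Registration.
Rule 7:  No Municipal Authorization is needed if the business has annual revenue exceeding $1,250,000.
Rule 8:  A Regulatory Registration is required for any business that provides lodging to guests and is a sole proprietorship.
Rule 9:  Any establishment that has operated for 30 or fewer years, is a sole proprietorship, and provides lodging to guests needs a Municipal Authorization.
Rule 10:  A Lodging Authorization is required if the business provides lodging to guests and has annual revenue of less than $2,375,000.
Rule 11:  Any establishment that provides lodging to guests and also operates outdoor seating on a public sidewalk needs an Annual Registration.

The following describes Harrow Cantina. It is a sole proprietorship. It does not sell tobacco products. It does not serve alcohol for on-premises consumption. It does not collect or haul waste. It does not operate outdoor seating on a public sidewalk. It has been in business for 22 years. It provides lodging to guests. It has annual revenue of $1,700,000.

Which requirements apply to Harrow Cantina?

Lodging Authorization, Regulatory Registration

Rule 1: is a sole proprietorship (not: is a registered nonprofit) → Nonprofit License not required.
Rule 2: years in business 22 > 16; revenue $1,700,000 < $2,825,000 → Trade License not required.
Rule 3: does not operate outdoor seating on a public sidewalk → Sidewalk Use Permit not required.
Rule 4: does not sell tobacco products; revenue $1,700,000 < $2,150,000; provides lodging to guests → Tobacco Retail Authorization not required.
Rule 5: provides lodging to guests; is a sole proprietorship (not: is a worker-owned cooperative); years in business 22 > 16 → Operating Authorization not required.
Rule 6: does not serve alcohol for on-premises consumption; provides lodging to guests → Standard Registration not required.
Rule 7: revenue $1,700,000 > $1,250,000 → exempt from Municipal Authorization.
Rule 8: provides lodging to guests; is a sole proprietorship → Regulatory Registration required.
Rule 9: years in business 22 ≤ 30; is a sole proprietorship; provides lodging to guests → Municipal Authorization required.
Rule 10: provides lodging to guests; revenue $1,700,000 < $2,375,000 → Lodging Authorization required.
Rule 11: provides lodging to guests; does not operate outdoor seating on a public sidewalk → Annual Registration not required.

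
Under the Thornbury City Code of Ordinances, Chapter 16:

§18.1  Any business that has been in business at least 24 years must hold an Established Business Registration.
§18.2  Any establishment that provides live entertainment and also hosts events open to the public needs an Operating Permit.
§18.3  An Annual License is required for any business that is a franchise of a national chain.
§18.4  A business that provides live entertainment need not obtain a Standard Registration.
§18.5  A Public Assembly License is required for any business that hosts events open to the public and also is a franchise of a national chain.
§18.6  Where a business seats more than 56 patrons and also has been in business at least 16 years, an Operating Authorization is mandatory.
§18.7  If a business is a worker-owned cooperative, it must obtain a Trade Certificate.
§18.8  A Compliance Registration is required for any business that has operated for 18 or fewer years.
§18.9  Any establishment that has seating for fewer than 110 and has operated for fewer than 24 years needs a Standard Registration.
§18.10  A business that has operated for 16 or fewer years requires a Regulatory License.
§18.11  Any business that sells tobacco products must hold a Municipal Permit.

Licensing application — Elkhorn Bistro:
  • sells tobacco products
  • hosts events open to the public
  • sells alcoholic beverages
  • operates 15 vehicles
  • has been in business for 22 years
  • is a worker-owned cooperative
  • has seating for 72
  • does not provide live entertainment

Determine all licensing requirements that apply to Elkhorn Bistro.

§18.1 years in business 22 < 24 → Established Business Registration not required.
§18.2 does not provide live entertainment; hosts events open to the public → Operating Permit not required.
§18.3 is a worker-owned cooperative (not: is a franchise of a national chain) → Annual License not required.
§18.4 does not provide live entertainment → Standard Registration exemption does not apply.
§18.5 hosts events open to the public; is a worker-owned cooperative (not: is a franchise of a national chain) → Public Assembly License not required.
§18.6 seating 72 > 56; years in business 22 ≥ 16 → Operating Authorization required.
§18.7 is a worker-owned cooperative → Trade Certificate required.
§18.8 years in business 22 > 18 → Compliance Registration not required.
§18.9 seating 72 < 110; years in business 22 < 24 → Standard Registration required.
§18.10 years in business 22 > 16 → Regulatory License not required.
§18.11 sells tobacco products → Municipal Permit required.

Municipal Permit, Operating Authorization, Standard Registration, Trade Certificate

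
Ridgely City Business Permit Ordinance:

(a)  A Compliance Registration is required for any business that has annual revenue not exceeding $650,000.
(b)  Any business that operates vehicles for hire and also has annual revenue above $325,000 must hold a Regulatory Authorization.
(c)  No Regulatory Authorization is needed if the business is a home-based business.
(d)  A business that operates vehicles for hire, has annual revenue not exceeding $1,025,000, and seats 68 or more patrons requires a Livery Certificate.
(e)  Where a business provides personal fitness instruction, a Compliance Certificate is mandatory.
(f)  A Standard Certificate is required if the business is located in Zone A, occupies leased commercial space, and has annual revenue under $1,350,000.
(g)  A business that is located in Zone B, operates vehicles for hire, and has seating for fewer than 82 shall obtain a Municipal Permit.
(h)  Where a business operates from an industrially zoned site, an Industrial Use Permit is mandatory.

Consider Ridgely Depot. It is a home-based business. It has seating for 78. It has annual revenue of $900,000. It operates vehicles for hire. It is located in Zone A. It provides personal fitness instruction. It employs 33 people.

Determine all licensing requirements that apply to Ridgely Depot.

Compliance Certificate, Livery Certificate

(a) revenue $900,000 > $650,000 → Compliance Registration not required.
(b) operates vehicles for hire; revenue $900,000 > $325,000 → Regulatory Authorization required.
(c) is a home-based business → exempt from Regulatory Authorization.
(d) operates vehicles for hire; revenue $900,000 ≤ $1,025,000; seating 78 ≥ 68 → Livery Certificate required.
(e) provides personal fitness instruction → Compliance Certificate required.
(f) is located in Zone A; is a home-based business (not: occupies leased commercial space); revenue $900,000 < $1,350,000 → Standard Certificate not required.
(g) is located in Zone A (not: is located in Zone B); operates vehicles for hire; seating 78 < 82 → Municipal Permit not required.
(h) is a home-based business (not: operates from an industrially zoned site) → Industrial Use Permit not required.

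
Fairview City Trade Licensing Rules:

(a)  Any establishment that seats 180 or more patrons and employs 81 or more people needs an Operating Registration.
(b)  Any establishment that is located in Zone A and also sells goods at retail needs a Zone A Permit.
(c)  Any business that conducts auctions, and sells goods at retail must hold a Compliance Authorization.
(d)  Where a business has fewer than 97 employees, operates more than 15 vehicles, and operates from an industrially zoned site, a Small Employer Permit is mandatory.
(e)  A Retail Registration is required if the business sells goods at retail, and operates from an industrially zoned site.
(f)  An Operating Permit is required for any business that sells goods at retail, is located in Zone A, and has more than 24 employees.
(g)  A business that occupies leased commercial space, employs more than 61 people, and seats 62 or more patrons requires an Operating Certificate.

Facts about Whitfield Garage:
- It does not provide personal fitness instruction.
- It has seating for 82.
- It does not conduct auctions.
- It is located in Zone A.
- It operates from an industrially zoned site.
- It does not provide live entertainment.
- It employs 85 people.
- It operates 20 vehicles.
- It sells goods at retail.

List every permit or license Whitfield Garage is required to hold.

(a) seating 82 < 180; employees 85 ≥ 81 → Operating Registration not required.
(b) is located in Zone A; sells goods at retail → Zone A Permit required.
(c) does not conduct auctions; sells goods at retail → Compliance Authorization not required.
(d) employees 85 < 97; vehicles 20 > 15; operates from an industrially zoned site → Small Employer Permit required.
(e) sells goods at retail; operates from an industrially zoned site → Retail Registration required.
(f) sells goods at retail; is located in Zone A; employees 85 > 24 → Operating Permit required.
(g) operates from an industrially zoned site (not: occupies leased commercial space); employees 85 > 61; seating 82 ≥ 62 → Operating Certificate not required.

Operating Permit, Retail Registration, Small Employer Permit, Zone A Permit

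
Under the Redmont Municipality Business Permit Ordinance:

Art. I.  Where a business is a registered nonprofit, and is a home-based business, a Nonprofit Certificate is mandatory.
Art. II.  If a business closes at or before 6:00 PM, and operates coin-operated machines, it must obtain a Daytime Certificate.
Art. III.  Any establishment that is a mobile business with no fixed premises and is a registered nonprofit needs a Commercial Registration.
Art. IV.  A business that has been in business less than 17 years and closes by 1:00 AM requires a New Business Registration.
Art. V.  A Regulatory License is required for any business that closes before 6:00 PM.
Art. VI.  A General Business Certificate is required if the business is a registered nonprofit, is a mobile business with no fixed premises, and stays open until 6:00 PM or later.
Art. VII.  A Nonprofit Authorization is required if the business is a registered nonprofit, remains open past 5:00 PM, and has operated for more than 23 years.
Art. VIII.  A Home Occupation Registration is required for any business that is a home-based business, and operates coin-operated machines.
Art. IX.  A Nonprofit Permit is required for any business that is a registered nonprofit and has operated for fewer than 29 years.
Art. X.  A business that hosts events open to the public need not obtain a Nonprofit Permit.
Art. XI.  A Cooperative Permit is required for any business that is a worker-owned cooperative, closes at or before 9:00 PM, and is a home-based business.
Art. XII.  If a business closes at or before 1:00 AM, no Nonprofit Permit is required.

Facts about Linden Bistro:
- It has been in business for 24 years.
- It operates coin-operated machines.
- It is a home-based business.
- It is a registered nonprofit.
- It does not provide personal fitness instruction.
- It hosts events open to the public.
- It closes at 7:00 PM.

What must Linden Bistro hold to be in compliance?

Home Occupation Registration, Nonprofit Authorization, Nonprofit Certificate

Art. I. is a registered nonprofit; is a home-based business → Nonprofit Certificate required.
Art. II. closes 7:00 PM, after 6:00 PM; operates coin-operated machines → Daytime Certificate not required.
Art. III. is a home-based business (not: is a mobile business with no fixed premises); is a registered nonprofit → Commercial Registration not required.
Art. IV. years in business 24 ≥ 17; closes 7:00 PM, at/before 1:00 AM → New Business Registration not required.
Art. V. closes 7:00 PM, after 6:00 PM → Regulatory License not required.
Art. VI. is a registered nonprofit; is a home-based business (not: is a mobile business with no fixed premises); closes 7:00 PM, after 6:00 PM → General Business Certificate not required.
Art. VII. is a registered nonprofit; closes 7:00 PM, after 5:00 PM; years in business 24 > 23 → Nonprofit Authorization required.
Art. VIII. is a home-based business; operates coin-operated machines → Home Occupation Registration required.
Art. IX. is a registered nonprofit; years in business 24 < 29 → Nonprofit Permit required.
Art. X. hosts events open to the public → exempt from Nonprofit Permit.
Art. XI. is a registered nonprofit (not: is a worker-owned cooperative); closes 7:00 PM, at/before 9:00 PM; is a home-based business → Cooperative Permit not required.
Art. XII. closes 7:00 PM, at/before 1:00 AM → exempt from Nonprofit Permit.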